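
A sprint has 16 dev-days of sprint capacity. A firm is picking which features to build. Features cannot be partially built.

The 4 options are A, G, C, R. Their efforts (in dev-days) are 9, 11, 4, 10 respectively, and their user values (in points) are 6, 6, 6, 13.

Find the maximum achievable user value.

19

Allowing fractional choices, the relaxed optimum would be about 20.3, but features are indivisible.
C + R: effort 4 + 10 = 14 ≤ 16, user value 6 + 13 = 19.
R: effort 10 ≤ 16, user value 13.
Best is C and R with total user value 19.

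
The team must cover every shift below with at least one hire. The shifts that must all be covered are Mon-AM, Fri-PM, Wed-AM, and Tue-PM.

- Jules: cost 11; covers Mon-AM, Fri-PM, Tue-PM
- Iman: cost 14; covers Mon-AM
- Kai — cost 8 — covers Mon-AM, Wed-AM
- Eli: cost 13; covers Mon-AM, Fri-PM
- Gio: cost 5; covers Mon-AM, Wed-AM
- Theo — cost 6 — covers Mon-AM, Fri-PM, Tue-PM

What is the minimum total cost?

11

This is an integer covering problem.
Choose Gio and Theo: together they cover Mon-AM, Fri-PM, Wed-AM, Tue-PM — every shift.
Total cost: 5 + 6 = 11.
No cover costs less than 11.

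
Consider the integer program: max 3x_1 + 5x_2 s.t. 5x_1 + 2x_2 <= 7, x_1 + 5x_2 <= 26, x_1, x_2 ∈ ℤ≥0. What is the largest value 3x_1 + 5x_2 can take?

15

(x_1,x_2)=(0,3) is feasible, giving 15.
(x_1,x_2)=(0,2) is feasible, giving 10.
No feasible integer point exceeds 15.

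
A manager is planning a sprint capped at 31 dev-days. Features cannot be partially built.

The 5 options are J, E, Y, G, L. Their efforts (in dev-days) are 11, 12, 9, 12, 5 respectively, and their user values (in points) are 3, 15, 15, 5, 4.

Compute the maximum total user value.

34

Take E, Y, and L: effort 12 + 9 + 5 = 26 ≤ 31, user value 15 + 15 + 4 = 34.
No other feasible combination does better.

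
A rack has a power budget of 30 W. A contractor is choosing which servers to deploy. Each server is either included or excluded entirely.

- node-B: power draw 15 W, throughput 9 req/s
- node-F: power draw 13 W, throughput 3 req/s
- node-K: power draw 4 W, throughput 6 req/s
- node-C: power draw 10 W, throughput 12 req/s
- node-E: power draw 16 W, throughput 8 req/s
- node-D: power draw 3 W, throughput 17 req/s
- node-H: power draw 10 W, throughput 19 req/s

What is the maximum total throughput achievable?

Allowing fractional choices, the relaxed optimum would be about 55.8, but servers are indivisible.
node-K + node-C + node-D + node-H: power draw 4 + 10 + 3 + 10 = 27 ≤ 30, throughput 6 + 12 + 17 + 19 = 54.
node-B + node-D + node-H: power draw 15 + 3 + 10 = 28 ≤ 30, throughput 9 + 17 + 19 = 45.
node-C + node-D + node-H: power draw 10 + 3 + 10 = 23 ≤ 30, throughput 12 + 17 + 19 = 48.
Best is node-K, node-C, node-D, and node-H with total throughput 54.

54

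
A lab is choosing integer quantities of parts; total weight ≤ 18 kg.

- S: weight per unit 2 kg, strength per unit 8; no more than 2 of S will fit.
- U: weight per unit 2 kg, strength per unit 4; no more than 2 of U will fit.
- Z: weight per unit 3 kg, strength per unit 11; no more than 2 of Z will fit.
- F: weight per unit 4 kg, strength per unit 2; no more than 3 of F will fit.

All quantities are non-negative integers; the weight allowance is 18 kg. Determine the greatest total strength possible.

48

S has the best ratio (8/2); taking only S gives at most 2×8 = 16 (stopped by the supply cap of 2).
Mixing does better — 2×S, 2×U, 2×Z, and 1×F: weight 18 ≤ 18, strength 2·8 + 2·4 + 2·11 + 1·2 = 48.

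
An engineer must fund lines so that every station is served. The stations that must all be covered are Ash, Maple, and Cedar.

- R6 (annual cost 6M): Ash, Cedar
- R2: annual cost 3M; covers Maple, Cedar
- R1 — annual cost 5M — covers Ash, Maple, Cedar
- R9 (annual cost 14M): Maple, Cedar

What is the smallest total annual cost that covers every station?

5

R1 alone covers Ash, Maple, Cedar — every station.
Total annual cost: 5.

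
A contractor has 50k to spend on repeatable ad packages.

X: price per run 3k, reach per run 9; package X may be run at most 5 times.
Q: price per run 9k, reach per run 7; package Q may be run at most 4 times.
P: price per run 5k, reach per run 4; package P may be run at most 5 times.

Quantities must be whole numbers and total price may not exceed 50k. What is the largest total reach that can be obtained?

This is a bounded integer knapsack.
X has the best ratio (9/3); taking only X gives at most 5×9 = 45 (stopped by the supply cap of 5).
Mixing does better — 5×X, 1×Q, and 5×P: price 49 ≤ 50, reach 5·9 + 1·7 + 5·4 = 72.

72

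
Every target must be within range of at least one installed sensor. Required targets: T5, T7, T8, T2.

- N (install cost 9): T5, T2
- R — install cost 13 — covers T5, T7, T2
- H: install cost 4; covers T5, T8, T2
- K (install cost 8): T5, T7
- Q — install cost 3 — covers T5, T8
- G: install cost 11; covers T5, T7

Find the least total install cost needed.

Choose H and K: together they cover T5, T7, T8, T2 — every target.
Total install cost: 4 + 8 = 12.

12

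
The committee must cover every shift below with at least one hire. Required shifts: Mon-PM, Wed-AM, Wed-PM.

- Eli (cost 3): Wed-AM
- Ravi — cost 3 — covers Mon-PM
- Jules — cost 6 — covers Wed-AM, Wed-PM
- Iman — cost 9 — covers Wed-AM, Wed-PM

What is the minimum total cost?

The greedy cost-per-new-shift heuristic would pick Eli, Ravi, and Jules for 12, but a cheaper cover exists.
Choose Ravi and Jules: together they cover Mon-PM, Wed-AM, Wed-PM — every shift.
Total cost: 3 + 6 = 9.
No cover costs less than 9.

9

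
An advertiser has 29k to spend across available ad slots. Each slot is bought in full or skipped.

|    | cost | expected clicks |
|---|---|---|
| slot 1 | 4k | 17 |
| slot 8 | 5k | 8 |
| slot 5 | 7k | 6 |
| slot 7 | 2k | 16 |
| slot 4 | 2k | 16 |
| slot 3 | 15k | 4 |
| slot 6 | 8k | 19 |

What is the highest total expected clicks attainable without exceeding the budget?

slot 1 + slot 8 + slot 7 + slot 4 + slot 6: cost 4 + 5 + 2 + 2 + 8 = 21 ≤ 29, expected clicks 17 + 8 + 16 + 16 + 19 = 76.
slot 1 + slot 8 + slot 5 + slot 7 + slot 4 + slot 6: cost 4 + 5 + 7 + 2 + 2 + 8 = 28 ≤ 29, expected clicks 17 + 8 + 6 + 16 + 16 + 19 = 82.
Best is slot 1, slot 8, slot 5, slot 7, slot 4, and slot 6 with total expected clicks 82.

82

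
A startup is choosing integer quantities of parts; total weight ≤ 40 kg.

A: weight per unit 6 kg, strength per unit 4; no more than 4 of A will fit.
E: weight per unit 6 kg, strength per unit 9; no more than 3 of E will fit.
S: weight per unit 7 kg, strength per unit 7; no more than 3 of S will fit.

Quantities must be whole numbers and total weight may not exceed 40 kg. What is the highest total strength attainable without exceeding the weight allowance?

48

This is a bounded integer knapsack.
3×E and 3×S: weight 39 ≤ 40, strength 3·9 + 3·7 = 48.
1×A, 3×E, and 2×S: weight 38 ≤ 40, strength 1·4 + 3·9 + 2·7 = 45.
Best is 48.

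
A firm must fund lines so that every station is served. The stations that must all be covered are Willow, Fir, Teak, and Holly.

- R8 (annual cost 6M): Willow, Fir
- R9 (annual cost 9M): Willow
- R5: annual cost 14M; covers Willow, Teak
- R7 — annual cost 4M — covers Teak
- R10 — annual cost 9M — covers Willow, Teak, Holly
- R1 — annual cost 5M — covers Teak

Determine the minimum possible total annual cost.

15

This is an integer covering problem.
The greedy cost-per-new-station heuristic would pick R8, R7, and R10 for 19, but a cheaper cover exists.
Choose R8 and R10: together they cover Willow, Fir, Teak, Holly — every station.
Total annual cost: 6 + 9 = 15.
No cover costs less than 15.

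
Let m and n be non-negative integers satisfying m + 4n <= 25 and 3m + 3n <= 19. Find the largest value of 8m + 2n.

(m,n)=(6,0) is feasible, giving 48.
(m,n)=(5,1) is feasible, giving 42.
(m,n)=(5,0) is feasible, giving 40.
The best lattice point is (6,0), giving 48.

48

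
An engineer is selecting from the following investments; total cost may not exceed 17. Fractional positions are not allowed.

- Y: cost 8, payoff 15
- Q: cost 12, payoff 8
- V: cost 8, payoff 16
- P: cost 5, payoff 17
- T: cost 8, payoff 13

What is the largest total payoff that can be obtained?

33

Take V and P: cost 8 + 5 = 13 ≤ 17, payoff 16 + 17 = 33.
No other feasible combination does better.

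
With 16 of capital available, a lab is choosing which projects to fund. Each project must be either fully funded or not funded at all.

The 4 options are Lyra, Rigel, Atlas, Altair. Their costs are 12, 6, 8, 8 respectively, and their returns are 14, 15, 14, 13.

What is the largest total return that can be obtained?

This is an integer program with binary decision variables.
Atlas + Altair: cost 8 + 8 = 16 ≤ 16, return 14 + 13 = 27.
Rigel + Atlas: cost 6 + 8 = 14 ≤ 16, return 15 + 14 = 29.
Rigel + Altair: cost 6 + 8 = 14 ≤ 16, return 15 + 13 = 28.
Best is Rigel and Atlas with total return 29.

29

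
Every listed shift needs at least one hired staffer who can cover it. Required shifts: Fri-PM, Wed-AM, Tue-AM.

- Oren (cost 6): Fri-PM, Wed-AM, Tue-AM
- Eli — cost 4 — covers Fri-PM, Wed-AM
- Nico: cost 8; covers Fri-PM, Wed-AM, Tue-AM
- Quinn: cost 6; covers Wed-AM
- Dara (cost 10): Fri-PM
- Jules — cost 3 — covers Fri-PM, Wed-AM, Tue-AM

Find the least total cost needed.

3

Jules alone covers Fri-PM, Wed-AM, Tue-AM — every shift.
Total cost: 3.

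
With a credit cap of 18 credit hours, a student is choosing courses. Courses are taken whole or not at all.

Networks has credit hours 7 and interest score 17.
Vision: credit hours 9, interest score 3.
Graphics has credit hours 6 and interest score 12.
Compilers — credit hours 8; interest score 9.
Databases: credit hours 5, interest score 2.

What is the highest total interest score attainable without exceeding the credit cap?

31

Networks + Compilers: credit hours 7 + 8 = 15 ≤ 18, interest score 17 + 9 = 26.
Networks + Graphics + Databases: credit hours 7 + 6 + 5 = 18 ≤ 18, interest score 17 + 12 + 2 = 31.
Networks + Graphics: credit hours 7 + 6 = 13 ≤ 18, interest score 17 + 12 = 29.
Best is Networks, Graphics, and Databases with total interest score 31.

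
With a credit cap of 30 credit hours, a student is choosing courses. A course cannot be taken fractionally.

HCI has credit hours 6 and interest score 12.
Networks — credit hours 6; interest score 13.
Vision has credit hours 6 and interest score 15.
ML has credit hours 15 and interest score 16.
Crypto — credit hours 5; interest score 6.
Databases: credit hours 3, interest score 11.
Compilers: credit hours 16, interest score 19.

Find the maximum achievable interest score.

HCI + Networks + Vision + Crypto + Databases: credit hours 6 + 6 + 6 + 5 + 3 = 26 ≤ 30, interest score 12 + 13 + 15 + 6 + 11 = 57.
HCI + Vision + ML + Databases: credit hours 6 + 6 + 15 + 3 = 30 ≤ 30, interest score 12 + 15 + 16 + 11 = 54.
Networks + Vision + ML + Databases: credit hours 6 + 6 + 15 + 3 = 30 ≤ 30, interest score 13 + 15 + 16 + 11 = 55.
Best is HCI, Networks, Vision, Crypto, and Databases with total interest score 57.

57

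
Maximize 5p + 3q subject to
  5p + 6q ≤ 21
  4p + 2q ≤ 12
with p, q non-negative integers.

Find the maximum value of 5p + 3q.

15

(p,q)=(3,0) is feasible, giving 15.
(p,q)=(2,1) is feasible, giving 13.
The best lattice point is (3,0), giving 15.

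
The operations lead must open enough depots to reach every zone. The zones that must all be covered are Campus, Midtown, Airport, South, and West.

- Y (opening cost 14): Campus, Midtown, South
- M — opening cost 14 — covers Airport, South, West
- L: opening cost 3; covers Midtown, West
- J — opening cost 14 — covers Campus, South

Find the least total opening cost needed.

28

The greedy cost-per-new-zone heuristic would pick L, Y, and M for 31, but a cheaper cover exists.
Choose Y and M: together they cover Campus, Midtown, Airport, South, West — every zone.
Total opening cost: 14 + 14 = 28.
No cover costs less than 28.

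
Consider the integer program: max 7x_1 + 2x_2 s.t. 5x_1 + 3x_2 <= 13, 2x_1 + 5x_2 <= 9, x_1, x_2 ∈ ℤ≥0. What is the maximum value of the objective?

(x_1,x_2)=(2,1): 5·2+3·1=13≤13, 2·2+5·1=9≤9, objective 16.
(x_1,x_2)=(2,0): 5·2+3·0=10≤13, 2·2+5·0=4≤9, objective 14.
(x_1,x_2)=(1,1): 5·1+3·1=8≤13, 2·1+5·1=7≤9, objective 9.
Maximum is 16 at (x_1,x_2)=(2,1).

16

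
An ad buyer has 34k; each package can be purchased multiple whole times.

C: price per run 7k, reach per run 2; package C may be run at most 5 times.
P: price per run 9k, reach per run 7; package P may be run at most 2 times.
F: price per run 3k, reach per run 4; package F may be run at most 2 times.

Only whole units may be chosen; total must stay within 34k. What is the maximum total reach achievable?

24

F has the best ratio (4/3); taking only F gives at most 2×4 = 8 (stopped by the supply cap of 2).
Mixing does better — 1×C, 2×P, and 2×F: price 31 ≤ 34, reach 1·2 + 2·7 + 2·4 = 24.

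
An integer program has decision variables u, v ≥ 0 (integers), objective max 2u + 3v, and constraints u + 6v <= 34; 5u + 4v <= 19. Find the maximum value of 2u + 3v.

12

(u,v)=(0,4): 1·0+6·4=24≤34, 5·0+4·4=16≤19, objective 12.
(u,v)=(1,3): 1·1+6·3=19≤34, 5·1+4·3=17≤19, objective 11.
Maximum is 12 at (u,v)=(0,4).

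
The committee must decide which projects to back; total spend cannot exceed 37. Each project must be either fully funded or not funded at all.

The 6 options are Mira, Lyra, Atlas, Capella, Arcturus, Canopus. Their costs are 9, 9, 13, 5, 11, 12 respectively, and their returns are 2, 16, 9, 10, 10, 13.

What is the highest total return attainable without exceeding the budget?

49

This is an integer program with binary decision variables.
Mira + Lyra + Capella + Canopus: cost 9 + 9 + 5 + 12 = 35 ≤ 37, return 2 + 16 + 10 + 13 = 41.
Lyra + Capella + Arcturus + Canopus: cost 9 + 5 + 11 + 12 = 37 ≤ 37, return 16 + 10 + 10 + 13 = 49.
Best is Lyra, Capella, Arcturus, and Canopus with total return 49.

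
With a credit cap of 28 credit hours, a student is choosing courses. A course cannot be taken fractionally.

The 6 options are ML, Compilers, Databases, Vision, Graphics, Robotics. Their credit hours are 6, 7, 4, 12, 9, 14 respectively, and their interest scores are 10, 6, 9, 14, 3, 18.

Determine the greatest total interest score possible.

Take ML, Databases, and Robotics: credit hours 6 + 4 + 14 = 24 ≤ 28, interest score 10 + 9 + 18 = 37.
No other feasible combination does better.

37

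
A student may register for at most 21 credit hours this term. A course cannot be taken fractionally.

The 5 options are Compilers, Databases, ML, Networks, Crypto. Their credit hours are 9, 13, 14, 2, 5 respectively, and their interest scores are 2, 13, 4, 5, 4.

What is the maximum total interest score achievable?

22

Allowing fractional choices, the relaxed optimum would be about 22.3, but courses are indivisible.
Databases + Crypto: credit hours 13 + 5 = 18 ≤ 21, interest score 13 + 4 = 17.
Databases + Networks + Crypto: credit hours 13 + 2 + 5 = 20 ≤ 21, interest score 13 + 5 + 4 = 22.
Databases + Networks: credit hours 13 + 2 = 15 ≤ 21, interest score 13 + 5 = 18.
Best is Databases, Networks, and Crypto with total interest score 22.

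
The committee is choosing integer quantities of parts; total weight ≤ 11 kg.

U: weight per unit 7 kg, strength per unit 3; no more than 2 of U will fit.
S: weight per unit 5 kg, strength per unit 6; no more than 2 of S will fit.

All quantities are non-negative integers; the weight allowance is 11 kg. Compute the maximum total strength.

1×S: weight 5 ≤ 11, strength 1·6 = 6.
2×S: weight 10 ≤ 11, strength 2·6 = 12.
Best is 12.

12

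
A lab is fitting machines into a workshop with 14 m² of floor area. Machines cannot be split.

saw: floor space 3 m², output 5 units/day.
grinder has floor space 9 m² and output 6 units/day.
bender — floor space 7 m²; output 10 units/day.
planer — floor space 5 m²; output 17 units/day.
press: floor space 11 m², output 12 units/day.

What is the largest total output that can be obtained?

27

Allowing fractional choices, the relaxed optimum would be about 30.6, but machines are indivisible.
grinder + planer: floor space 9 + 5 = 14 ≤ 14, output 6 + 17 = 23.
saw + planer: floor space 3 + 5 = 8 ≤ 14, output 5 + 17 = 22.
bender + planer: floor space 7 + 5 = 12 ≤ 14, output 10 + 17 = 27.
Best is bender and planer with total output 27.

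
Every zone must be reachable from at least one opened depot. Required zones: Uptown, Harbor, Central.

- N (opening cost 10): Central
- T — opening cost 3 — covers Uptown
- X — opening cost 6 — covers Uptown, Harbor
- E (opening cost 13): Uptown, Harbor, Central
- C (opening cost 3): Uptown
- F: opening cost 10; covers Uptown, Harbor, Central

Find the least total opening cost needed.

F alone covers Uptown, Harbor, Central — every zone.
Total opening cost: 10.

10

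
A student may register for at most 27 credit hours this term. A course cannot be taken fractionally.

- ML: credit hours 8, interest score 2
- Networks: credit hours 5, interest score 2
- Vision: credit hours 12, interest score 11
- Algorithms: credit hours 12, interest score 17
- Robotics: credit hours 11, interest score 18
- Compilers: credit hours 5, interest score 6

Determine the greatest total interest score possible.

Allowing fractional choices, the relaxed optimum would be about 39.8, but courses are indivisible.
Vision + Robotics: credit hours 12 + 11 = 23 ≤ 27, interest score 11 + 18 = 29.
Algorithms + Robotics: credit hours 12 + 11 = 23 ≤ 27, interest score 17 + 18 = 35.
Best is Algorithms and Robotics with total interest score 35.

35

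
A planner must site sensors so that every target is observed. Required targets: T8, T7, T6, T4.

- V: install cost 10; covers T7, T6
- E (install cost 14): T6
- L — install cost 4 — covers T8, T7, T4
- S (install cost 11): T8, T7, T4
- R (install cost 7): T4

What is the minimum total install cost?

14

Choose V and L: together they cover T8, T7, T6, T4 — every target.
Total install cost: 10 + 4 = 14.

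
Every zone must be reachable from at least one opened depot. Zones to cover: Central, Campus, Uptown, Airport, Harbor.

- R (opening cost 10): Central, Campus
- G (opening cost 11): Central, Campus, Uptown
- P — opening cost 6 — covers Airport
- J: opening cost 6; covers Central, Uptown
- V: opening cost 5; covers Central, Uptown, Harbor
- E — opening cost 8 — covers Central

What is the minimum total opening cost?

Choose R, P, and V: together they cover Central, Campus, Uptown, Airport, Harbor — every zone.
Total opening cost: 10 + 6 + 5 = 21.
No cover costs less than 21.

21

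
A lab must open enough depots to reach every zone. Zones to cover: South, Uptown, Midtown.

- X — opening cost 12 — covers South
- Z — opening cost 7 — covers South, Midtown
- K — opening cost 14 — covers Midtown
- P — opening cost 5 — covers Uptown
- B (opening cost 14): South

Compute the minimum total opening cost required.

Choose Z and P: together they cover South, Uptown, Midtown — every zone.
Total opening cost: 7 + 5 = 12.
No cover costs less than 12.

12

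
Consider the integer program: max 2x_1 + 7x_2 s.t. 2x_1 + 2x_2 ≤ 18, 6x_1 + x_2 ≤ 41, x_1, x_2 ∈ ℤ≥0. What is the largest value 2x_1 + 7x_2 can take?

63

(x_1,x_2)=(0,9) is feasible, giving 63.
(x_1,x_2)=(1,8) is feasible, giving 58.
(x_1,x_2)=(0,8) is feasible, giving 56.
Maximum is 63 at (x_1,x_2)=(0,9).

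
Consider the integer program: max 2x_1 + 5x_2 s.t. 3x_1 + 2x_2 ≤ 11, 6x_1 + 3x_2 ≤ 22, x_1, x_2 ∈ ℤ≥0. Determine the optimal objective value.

Relaxing integrality, the LP optimum is 27.50 at (x_1,x_2) = (0, 5.5), which is not an integer point.
(x_1,x_2)=(0,5): 3·0+2·5=10≤11, 6·0+3·5=15≤22, objective 25.
(x_1,x_2)=(1,4): 3·1+2·4=11≤11, 6·1+3·4=18≤22, objective 22.
(x_1,x_2)=(0,4): 3·0+2·4=8≤11, 6·0+3·4=12≤22, objective 20.
The best lattice point is (0,5), giving 25.

25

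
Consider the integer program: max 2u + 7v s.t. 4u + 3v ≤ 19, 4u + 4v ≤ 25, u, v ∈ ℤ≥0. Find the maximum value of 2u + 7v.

The continuous relaxation peaks at (0, 6.25) with value 43.75; rounding to a feasible lattice point costs some objective.
(u,v)=(0,6): 4·0+3·6=18≤19, 4·0+4·6=24≤25, objective 42.
(u,v)=(1,5): 4·1+3·5=19≤19, 4·1+4·5=24≤25, objective 37.
(u,v)=(0,5): 4·0+3·5=15≤19, 4·0+4·5=20≤25, objective 35.
Maximum is 42 at (u,v)=(0,6).

42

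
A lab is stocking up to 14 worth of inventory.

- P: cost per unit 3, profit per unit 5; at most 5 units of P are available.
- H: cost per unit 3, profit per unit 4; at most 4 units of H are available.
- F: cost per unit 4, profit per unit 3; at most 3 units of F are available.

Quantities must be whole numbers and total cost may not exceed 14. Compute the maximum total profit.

20

3×P and 1×H: cost 12 ≤ 14, profit 3·5 + 1·4 = 19.
4×P: cost 12 ≤ 14, profit 4·5 = 20.
Best is 20.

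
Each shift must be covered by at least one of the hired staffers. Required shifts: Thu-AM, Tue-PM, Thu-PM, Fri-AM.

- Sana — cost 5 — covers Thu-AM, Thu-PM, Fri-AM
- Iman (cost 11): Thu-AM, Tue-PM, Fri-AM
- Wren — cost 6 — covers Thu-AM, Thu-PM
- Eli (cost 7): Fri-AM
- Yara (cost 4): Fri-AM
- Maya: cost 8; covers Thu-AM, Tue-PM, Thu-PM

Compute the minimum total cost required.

12

The greedy cost-per-new-shift heuristic would pick Sana and Maya for 13, but a cheaper cover exists.
Choose Yara and Maya: together they cover Thu-AM, Tue-PM, Thu-PM, Fri-AM — every shift.
Total cost: 4 + 8 = 12.
No cover costs less than 12.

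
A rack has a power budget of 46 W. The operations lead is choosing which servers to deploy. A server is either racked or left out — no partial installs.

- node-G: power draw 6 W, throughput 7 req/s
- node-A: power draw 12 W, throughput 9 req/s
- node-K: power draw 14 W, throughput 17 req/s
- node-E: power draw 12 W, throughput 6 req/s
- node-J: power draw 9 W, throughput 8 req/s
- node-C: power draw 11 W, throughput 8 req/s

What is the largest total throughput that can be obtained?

42

node-A + node-K + node-J + node-C: power draw 12 + 14 + 9 + 11 = 46 ≤ 46, throughput 9 + 17 + 8 + 8 = 42.
node-G + node-A + node-K + node-J: power draw 6 + 12 + 14 + 9 = 41 ≤ 46, throughput 7 + 9 + 17 + 8 = 41.
Best is node-A, node-K, node-J, and node-C with total throughput 42.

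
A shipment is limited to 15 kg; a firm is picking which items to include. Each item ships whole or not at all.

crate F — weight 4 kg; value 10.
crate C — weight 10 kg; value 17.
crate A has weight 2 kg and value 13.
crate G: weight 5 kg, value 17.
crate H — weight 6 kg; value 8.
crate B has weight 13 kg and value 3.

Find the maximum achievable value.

Allowing fractional choices, the relaxed optimum would be about 46.8, but items are indivisible.
crate A + crate G + crate H: weight 2 + 5 + 6 = 13 ≤ 15, value 13 + 17 + 8 = 38.
crate F + crate A + crate G: weight 4 + 2 + 5 = 11 ≤ 15, value 10 + 13 + 17 = 40.
Best is crate F, crate A, and crate G with total value 40.

40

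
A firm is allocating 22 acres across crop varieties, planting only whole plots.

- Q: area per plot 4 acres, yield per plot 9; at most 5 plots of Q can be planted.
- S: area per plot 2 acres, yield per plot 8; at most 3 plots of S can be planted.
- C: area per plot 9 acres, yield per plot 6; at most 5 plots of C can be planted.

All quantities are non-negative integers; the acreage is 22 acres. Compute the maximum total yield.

60

S has the best ratio (8/2); taking only S gives at most 3×8 = 24 (stopped by the supply cap of 3).
Mixing does better — 4×Q and 3×S: area 22 ≤ 22, yield 4·9 + 3·8 = 60.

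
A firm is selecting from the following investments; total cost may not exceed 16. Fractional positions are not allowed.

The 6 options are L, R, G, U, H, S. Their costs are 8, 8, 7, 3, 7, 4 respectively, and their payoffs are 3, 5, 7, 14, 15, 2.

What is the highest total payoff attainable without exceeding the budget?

31

Take U, H, and S: cost 3 + 7 + 4 = 14 ≤ 16, payoff 14 + 15 + 2 = 31.
No other feasible combination does better.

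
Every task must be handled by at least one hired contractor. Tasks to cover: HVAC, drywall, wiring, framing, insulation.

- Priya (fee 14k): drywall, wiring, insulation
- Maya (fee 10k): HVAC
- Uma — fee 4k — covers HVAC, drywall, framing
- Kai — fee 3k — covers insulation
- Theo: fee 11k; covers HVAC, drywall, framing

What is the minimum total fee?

18

Choose Priya and Uma: together they cover HVAC, drywall, wiring, framing, insulation — every task.
Total fee: 14 + 4 = 18.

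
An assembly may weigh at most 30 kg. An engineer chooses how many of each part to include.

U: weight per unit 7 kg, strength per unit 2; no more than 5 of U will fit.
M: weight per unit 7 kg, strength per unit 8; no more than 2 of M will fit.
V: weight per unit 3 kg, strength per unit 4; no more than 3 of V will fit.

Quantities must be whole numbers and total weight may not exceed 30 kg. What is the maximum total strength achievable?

V has the best ratio (4/3); taking only V gives at most 3×4 = 12 (stopped by the supply cap of 3).
Mixing does better — 1×U, 2×M, and 3×V: weight 30 ≤ 30, strength 1·2 + 2·8 + 3·4 = 30.

30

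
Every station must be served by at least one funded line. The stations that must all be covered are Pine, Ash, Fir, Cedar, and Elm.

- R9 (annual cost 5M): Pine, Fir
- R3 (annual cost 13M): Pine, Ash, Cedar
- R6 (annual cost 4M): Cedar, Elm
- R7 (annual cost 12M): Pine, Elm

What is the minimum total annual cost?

Choose R9, R3, and R6: together they cover Pine, Ash, Fir, Cedar, Elm — every station.
Total annual cost: 5 + 13 + 4 = 22.

22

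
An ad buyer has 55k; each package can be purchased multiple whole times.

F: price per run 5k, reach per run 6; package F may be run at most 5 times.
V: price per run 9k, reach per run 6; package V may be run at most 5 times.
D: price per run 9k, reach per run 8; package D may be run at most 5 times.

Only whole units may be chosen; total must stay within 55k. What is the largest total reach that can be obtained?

54

2×F and 5×D: price 55 ≤ 55, reach 2·6 + 5·8 = 52.
5×F and 3×D: price 52 ≤ 55, reach 5·6 + 3·8 = 54.
Best is 54.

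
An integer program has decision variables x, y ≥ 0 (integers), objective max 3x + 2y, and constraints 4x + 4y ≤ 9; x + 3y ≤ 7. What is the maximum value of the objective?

(x,y)=(2,0): 4·2+4·0=8≤9, 1·2+3·0=2≤7, objective 6.
(x,y)=(1,1): 4·1+4·1=8≤9, 1·1+3·1=4≤7, objective 5.
(x,y)=(1,0): 4·1+4·0=4≤9, 1·1+3·0=1≤7, objective 3.
Maximum is 6 at (x,y)=(2,0).

6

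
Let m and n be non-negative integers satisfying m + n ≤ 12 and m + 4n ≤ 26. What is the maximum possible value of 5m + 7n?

68

(m,n)=(8,4): 1·8+1·4=12≤12, 1·8+4·4=24≤26, objective 68.
(m,n)=(9,3): 1·9+1·3=12≤12, 1·9+4·3=21≤26, objective 66.
The best lattice point is (8,4), giving 68.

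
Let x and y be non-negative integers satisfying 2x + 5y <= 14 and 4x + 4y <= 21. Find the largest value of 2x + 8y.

20

(x,y)=(2,2): 2·2+5·2=14≤14, 4·2+4·2=16≤21, objective 20.
(x,y)=(1,2): 2·1+5·2=12≤14, 4·1+4·2=12≤21, objective 18.
(x,y)=(0,2): 2·0+5·2=10≤14, 4·0+4·2=8≤21, objective 16.
(x,y)=(3,1): 2·3+5·1=11≤14, 4·3+4·1=16≤21, objective 14.
The best lattice point is (2,2), giving 20.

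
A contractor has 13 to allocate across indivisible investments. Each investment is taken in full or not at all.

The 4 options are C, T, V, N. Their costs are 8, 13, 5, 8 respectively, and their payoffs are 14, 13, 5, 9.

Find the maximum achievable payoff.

19

C + V: cost 8 + 5 = 13 ≤ 13, payoff 14 + 5 = 19.
C: cost 8 ≤ 13, payoff 14.
Best is C and V with total payoff 19.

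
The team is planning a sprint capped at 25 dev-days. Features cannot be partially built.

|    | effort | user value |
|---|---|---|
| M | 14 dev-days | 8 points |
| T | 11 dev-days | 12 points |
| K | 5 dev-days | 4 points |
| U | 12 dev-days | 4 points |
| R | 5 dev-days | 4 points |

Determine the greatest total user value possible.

This is a 0-1 knapsack instance.
T + K: effort 11 + 5 = 16 ≤ 25, user value 12 + 4 = 16.
T + K + R: effort 11 + 5 + 5 = 21 ≤ 25, user value 12 + 4 + 4 = 20.
M + T: effort 14 + 11 = 25 ≤ 25, user value 8 + 12 = 20.
The maximum user value is 20; one optimal choice is T, K, and R.

20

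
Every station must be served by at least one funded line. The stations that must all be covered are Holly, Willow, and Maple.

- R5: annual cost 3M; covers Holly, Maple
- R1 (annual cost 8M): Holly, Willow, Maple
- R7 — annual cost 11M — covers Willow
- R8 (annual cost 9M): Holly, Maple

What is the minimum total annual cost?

This is an integer covering problem.
The greedy cost-per-new-station heuristic would pick R5 and R1 for 11, but a cheaper cover exists.
R1 alone covers Holly, Willow, Maple — every station.
Total annual cost: 8.
No cover costs less than 8.

8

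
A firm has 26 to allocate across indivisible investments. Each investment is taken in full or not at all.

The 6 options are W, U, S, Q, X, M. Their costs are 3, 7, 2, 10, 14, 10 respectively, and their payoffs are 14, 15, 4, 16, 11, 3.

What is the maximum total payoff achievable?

49

Take W, U, S, and Q: cost 3 + 7 + 2 + 10 = 22 ≤ 26, payoff 14 + 15 + 4 + 16 = 49.
No other feasible combination does better.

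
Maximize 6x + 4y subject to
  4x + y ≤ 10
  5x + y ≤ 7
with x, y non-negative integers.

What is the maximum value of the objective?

(x,y)=(0,7) is feasible, giving 28.
(x,y)=(0,6) is feasible, giving 24.
No feasible integer point exceeds 28.

28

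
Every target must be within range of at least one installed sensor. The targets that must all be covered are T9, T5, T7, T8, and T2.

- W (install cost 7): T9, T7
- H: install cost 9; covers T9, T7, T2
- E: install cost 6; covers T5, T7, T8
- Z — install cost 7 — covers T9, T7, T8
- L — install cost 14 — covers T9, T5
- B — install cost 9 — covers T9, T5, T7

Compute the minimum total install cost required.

15

This is an integer covering problem.
Choose H and E: together they cover T9, T5, T7, T8, T2 — every target.
Total install cost: 9 + 6 = 15.
No cover costs less than 15.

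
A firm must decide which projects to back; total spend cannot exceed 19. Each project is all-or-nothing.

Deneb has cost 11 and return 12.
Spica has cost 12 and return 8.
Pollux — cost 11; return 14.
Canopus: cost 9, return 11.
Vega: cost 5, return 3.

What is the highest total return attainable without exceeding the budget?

17

Allowing fractional choices, the relaxed optimum would be about 23.8, but projects are indivisible.
Deneb + Vega: cost 11 + 5 = 16 ≤ 19, return 12 + 3 = 15.
Pollux + Vega: cost 11 + 5 = 16 ≤ 19, return 14 + 3 = 17.
Best is Pollux and Vega with total return 17.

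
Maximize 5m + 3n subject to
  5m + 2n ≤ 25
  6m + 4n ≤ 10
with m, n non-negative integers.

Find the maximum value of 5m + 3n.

8

(m,n)=(1,1) is feasible, giving 8.
(m,n)=(0,2) is feasible, giving 6.
Maximum is 8 at (m,n)=(1,1).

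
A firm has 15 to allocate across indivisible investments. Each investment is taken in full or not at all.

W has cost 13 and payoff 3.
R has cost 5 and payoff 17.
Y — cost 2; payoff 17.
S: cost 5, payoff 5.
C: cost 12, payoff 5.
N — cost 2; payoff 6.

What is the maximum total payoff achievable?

45

R + Y + S + N: cost 5 + 2 + 5 + 2 = 14 ≤ 15, payoff 17 + 17 + 5 + 6 = 45.
R + Y + N: cost 5 + 2 + 2 = 9 ≤ 15, payoff 17 + 17 + 6 = 40.
Best is R, Y, S, and N with total payoff 45.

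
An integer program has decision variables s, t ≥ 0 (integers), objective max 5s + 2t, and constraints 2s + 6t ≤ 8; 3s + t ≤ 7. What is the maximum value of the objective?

10

(s,t)=(2,0): 2·2+6·0=4≤8, 3·2+1·0=6≤7, objective 10.
(s,t)=(1,1): 2·1+6·1=8≤8, 3·1+1·1=4≤7, objective 7.
(s,t)=(1,0): 2·1+6·0=2≤8, 3·1+1·0=3≤7, objective 5.
The best lattice point is (2,0), giving 10.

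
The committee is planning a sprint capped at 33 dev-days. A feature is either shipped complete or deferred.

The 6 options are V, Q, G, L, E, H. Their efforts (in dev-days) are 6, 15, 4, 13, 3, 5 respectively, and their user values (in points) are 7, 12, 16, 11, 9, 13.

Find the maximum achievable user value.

57

Q + G + E + H: effort 15 + 4 + 3 + 5 = 27 ≤ 33, user value 12 + 16 + 9 + 13 = 50.
V + G + L + E + H: effort 6 + 4 + 13 + 3 + 5 = 31 ≤ 33, user value 7 + 16 + 11 + 9 + 13 = 56.
V + Q + G + E + H: effort 6 + 15 + 4 + 3 + 5 = 33 ≤ 33, user value 7 + 12 + 16 + 9 + 13 = 57.
Best is V, Q, G, E, and H with total user value 57.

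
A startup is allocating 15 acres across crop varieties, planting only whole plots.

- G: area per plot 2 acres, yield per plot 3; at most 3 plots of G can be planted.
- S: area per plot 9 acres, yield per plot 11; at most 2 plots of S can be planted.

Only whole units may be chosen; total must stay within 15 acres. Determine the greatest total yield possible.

Take 3×G and 1×S: area 15 ≤ 15, yield 3·3 + 1·11 = 20.
G has the best ratio (3/2) and is taken to its limit of 3; remaining capacity is filled optimally with the others.

20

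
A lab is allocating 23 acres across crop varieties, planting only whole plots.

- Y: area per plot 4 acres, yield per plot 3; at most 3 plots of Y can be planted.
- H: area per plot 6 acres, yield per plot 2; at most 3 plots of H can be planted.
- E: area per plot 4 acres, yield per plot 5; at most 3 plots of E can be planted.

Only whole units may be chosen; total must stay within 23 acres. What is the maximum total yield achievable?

2×Y and 3×E: area 20 ≤ 23, yield 2·3 + 3·5 = 21.
1×Y, 1×H, and 3×E: area 22 ≤ 23, yield 1·3 + 1·2 + 3·5 = 20.
Best is 21.

21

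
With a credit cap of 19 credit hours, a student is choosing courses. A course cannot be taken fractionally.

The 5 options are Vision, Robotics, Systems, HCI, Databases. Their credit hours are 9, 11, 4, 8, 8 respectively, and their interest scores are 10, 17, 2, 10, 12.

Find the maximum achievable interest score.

29

Treat it as a binary knapsack problem.
Robotics + HCI: credit hours 11 + 8 = 19 ≤ 19, interest score 17 + 10 = 27.
Robotics + Databases: credit hours 11 + 8 = 19 ≤ 19, interest score 17 + 12 = 29.
Best is Robotics and Databases with total interest score 29.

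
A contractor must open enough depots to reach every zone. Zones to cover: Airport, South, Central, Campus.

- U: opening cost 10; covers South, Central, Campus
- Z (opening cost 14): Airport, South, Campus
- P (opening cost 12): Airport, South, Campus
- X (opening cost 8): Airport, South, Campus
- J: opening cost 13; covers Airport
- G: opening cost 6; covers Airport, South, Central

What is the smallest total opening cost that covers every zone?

Choose X and G: together they cover Airport, South, Central, Campus — every zone.
Total opening cost: 8 + 6 = 14.
No cover costs less than 14.

14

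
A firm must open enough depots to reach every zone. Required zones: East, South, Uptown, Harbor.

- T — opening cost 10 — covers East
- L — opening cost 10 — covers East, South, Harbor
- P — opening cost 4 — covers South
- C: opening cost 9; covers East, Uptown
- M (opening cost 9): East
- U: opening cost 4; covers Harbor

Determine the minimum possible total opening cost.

This is an integer covering problem.
The greedy cost-per-new-zone heuristic would pick L and C for 19, but a cheaper cover exists.
Choose P, C, and U: together they cover East, South, Uptown, Harbor — every zone.
Total opening cost: 4 + 9 + 4 = 17.
No cover costs less than 17.

17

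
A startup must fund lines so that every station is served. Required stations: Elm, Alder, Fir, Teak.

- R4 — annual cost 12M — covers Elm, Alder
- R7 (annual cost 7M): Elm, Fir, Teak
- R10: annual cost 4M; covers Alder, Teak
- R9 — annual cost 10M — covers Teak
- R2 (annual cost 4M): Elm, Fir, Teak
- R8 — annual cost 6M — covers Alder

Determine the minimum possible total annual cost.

8

Choose R10 and R2: together they cover Elm, Alder, Fir, Teak — every station.
Total annual cost: 4 + 4 = 8.
No cover costs less than 8.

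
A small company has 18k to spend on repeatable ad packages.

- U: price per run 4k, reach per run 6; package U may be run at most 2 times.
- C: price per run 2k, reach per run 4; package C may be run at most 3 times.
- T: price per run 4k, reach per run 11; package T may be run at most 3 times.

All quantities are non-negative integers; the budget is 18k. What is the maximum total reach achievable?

45

T has the best ratio (11/4); taking only T gives at most 3×11 = 33 (stopped by the supply cap of 3).
Mixing does better — 3×C and 3×T: price 18 ≤ 18, reach 3·4 + 3·11 = 45.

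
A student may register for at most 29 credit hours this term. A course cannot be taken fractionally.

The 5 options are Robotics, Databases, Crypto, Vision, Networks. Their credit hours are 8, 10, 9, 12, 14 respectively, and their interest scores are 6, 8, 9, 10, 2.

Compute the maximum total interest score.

Allowing fractional choices, the relaxed optimum would be about 25.4, but courses are indivisible.
Robotics + Databases + Crypto: credit hours 8 + 10 + 9 = 27 ≤ 29, interest score 6 + 8 + 9 = 23.
Crypto + Vision: credit hours 9 + 12 = 21 ≤ 29, interest score 9 + 10 = 19.
Robotics + Crypto + Vision: credit hours 8 + 9 + 12 = 29 ≤ 29, interest score 6 + 9 + 10 = 25.
Best is Robotics, Crypto, and Vision with total interest score 25.

25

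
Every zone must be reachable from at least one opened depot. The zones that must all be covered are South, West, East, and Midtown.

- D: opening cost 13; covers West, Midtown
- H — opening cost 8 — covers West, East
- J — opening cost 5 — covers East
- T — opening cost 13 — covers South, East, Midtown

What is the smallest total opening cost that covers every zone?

21

Choose H and T: together they cover South, West, East, Midtown — every zone.
Total opening cost: 8 + 13 = 21.
No cover costs less than 21.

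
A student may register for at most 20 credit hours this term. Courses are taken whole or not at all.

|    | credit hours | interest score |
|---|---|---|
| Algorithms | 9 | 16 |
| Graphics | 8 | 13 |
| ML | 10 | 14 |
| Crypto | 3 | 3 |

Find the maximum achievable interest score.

Treat it as a binary knapsack problem.
Allowing fractional choices, the relaxed optimum would be about 33.2, but courses are indivisible.
Algorithms + Graphics + Crypto: credit hours 9 + 8 + 3 = 20 ≤ 20, interest score 16 + 13 + 3 = 32.
Algorithms + Graphics: credit hours 9 + 8 = 17 ≤ 20, interest score 16 + 13 = 29.
Algorithms + ML: credit hours 9 + 10 = 19 ≤ 20, interest score 16 + 14 = 30.
Best is Algorithms, Graphics, and Crypto with total interest score 32.

32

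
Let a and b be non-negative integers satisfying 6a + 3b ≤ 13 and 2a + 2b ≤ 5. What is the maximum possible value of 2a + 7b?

14

Relaxing integrality, the LP optimum is 17.50 at (a,b) = (0, 2.5), which is not an integer point.
(a,b)=(0,2): 6·0+3·2=6≤13, 2·0+2·2=4≤5, objective 14.
(a,b)=(1,1): 6·1+3·1=9≤13, 2·1+2·1=4≤5, objective 9.
(a,b)=(0,1): 6·0+3·1=3≤13, 2·0+2·1=2≤5, objective 7.
The best lattice point is (0,2), giving 14.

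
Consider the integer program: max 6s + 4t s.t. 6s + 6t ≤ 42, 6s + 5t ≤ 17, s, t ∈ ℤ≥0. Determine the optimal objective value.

The continuous relaxation peaks at (2.83, 0) with value 17.00; rounding to a feasible lattice point costs some objective.
(s,t)=(2,1): 6·2+6·1=18≤42, 6·2+5·1=17≤17, objective 16.
(s,t)=(1,2): 6·1+6·2=18≤42, 6·1+5·2=16≤17, objective 14.
(s,t)=(2,0): 6·2+6·0=12≤42, 6·2+5·0=12≤17, objective 12.
Maximum is 16 at (s,t)=(2,1).

16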